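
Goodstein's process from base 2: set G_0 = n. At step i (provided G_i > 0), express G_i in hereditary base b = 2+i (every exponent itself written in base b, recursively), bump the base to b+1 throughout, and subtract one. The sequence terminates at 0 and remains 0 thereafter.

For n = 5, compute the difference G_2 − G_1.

228

[0] 5 ≡ 2^2 + 1 (base 2). Lift 3: 28. −1: 27.
[1] 27 ≡ 3^3 (base 3). Lift 4: 256. −1: 255.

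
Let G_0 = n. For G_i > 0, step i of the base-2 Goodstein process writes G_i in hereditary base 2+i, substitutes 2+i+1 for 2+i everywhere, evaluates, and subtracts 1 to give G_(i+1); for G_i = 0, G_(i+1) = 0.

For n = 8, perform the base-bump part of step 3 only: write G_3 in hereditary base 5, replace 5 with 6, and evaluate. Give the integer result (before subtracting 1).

93396

i=0: 8 = 2^(2 + 1) (b=2); 2→3: 3^(3 + 1) = 81; 81−1 = 80
i=1: 80 = 2·3^3 + 2·3^2 + 2·3 + 2 (b=3); 3→4: 2·4^4 + 2·4^2 + 2·4 + 2 = 554; 554−1 = 553
i=2: 553 = 2·4^4 + 2·4^2 + 2·4 + 1 (b=4); 4→5: 2·5^5 + 2·5^2 + 2·5 + 1 = 6311; 6311−1 = 6310
i=3: 6310 = 2·5^5 + 2·5^2 + 2·5 (b=5); 5→6: 2·6^6 + 2·6^2 + 2·6 = 93396; 93396−1 = 93395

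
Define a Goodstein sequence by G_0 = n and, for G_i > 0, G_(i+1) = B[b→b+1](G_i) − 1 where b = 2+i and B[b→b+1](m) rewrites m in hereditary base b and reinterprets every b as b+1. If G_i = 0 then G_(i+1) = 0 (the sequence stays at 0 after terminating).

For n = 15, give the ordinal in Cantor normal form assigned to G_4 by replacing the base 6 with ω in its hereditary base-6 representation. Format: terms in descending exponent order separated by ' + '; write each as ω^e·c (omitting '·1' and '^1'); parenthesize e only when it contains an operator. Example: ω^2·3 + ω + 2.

base 2: 15 = 2^(2 + 1) + 2^2 + 2 + 1; at 3: 3^(3 + 1) + 3^3 + 3 + 1 = 112; next = 111
base 3: 111 = 3^(3 + 1) + 3^3 + 3; at 4: 4^(4 + 1) + 4^4 + 4 = 1284; next = 1283
base 4: 1283 = 4^(4 + 1) + 4^4 + 3; at 5: 5^(5 + 1) + 5^5 + 3 = 18753; next = 18752
base 5: 18752 = 5^(5 + 1) + 5^5 + 2; at 6: 6^(6 + 1) + 6^6 + 2 = 326594; next = 326593
base 6: 326593 = 6^(6 + 1) + 6^6 + 1; at 7: 7^(7 + 1) + 7^7 + 1 = 6588345; next = 6588344

ω^(ω + 1) + ω^ω + 1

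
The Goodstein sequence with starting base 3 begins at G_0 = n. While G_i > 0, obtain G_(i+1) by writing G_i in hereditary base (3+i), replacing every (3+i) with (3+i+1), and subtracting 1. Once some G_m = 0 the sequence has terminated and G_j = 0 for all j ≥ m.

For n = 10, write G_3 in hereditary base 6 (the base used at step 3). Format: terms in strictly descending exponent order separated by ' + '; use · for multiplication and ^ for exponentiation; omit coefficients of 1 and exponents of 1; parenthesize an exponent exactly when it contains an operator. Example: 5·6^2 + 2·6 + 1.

4·6 + 3

(0) 10|_3 = 3^2 + 1 ↦ 4^2 + 1|_4 = 17 ⇒ 16
(1) 16|_4 = 4^2 ↦ 5^2|_5 = 25 ⇒ 24
(2) 24|_5 = 4·5 + 4 ↦ 4·6 + 4|_6 = 28 ⇒ 27
(3) 27|_6 = 4·6 + 3 ↦ 4·7 + 3|_7 = 31 ⇒ 30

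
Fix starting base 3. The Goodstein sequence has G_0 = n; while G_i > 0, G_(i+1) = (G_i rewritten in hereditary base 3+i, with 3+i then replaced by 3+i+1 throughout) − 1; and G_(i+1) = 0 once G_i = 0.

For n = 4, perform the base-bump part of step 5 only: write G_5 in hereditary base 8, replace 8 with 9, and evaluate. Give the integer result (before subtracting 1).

base 3: 4 = 3 + 1; at 4: 4 + 1 = 5; next = 4
base 4: 4 = 4; at 5: 5 = 5; next = 4
base 5: 4 = 4; at 6: 4 = 4; next = 3
base 6: 3 = 3; at 7: 3 = 3; next = 2
base 7: 2 = 2; at 8: 2 = 2; next = 1
base 8: 1 = 1; at 9: 1 = 1; next = 0

1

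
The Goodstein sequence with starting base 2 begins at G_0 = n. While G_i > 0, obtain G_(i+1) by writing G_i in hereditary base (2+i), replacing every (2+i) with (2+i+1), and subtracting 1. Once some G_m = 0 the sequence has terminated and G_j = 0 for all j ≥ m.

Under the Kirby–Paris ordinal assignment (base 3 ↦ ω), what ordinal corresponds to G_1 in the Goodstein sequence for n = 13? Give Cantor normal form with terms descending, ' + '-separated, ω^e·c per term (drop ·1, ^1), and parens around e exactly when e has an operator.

ω^(ω + 1) + ω^ω

i=0: 13 = 2^(2 + 1) + 2^2 + 1 (b=2); 2→3: 3^(3 + 1) + 3^3 + 1 = 109; 109−1 = 108
i=1: 108 = 3^(3 + 1) + 3^3 (b=3); 3→4: 4^(4 + 1) + 4^4 = 1280; 1280−1 = 1279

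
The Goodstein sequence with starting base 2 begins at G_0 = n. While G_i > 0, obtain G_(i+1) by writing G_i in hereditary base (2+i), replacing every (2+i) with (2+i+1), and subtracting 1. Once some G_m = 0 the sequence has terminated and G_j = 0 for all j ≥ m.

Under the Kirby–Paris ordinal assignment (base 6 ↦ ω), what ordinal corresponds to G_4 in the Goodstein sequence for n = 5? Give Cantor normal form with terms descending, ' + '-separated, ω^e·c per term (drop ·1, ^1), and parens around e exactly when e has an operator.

(0) 5|_2 = 2^2 + 1 ↦ 3^3 + 1|_3 = 28 ⇒ 27
(1) 27|_3 = 3^3 ↦ 4^4|_4 = 256 ⇒ 255
(2) 255|_4 = 3·4^3 + 3·4^2 + 3·4 + 3 ↦ 3·5^3 + 3·5^2 + 3·5 + 3|_5 = 468 ⇒ 467
(3) 467|_5 = 3·5^3 + 3·5^2 + 3·5 + 2 ↦ 3·6^3 + 3·6^2 + 3·6 + 2|_6 = 776 ⇒ 775

ω^3·3 + ω^2·3 + ω·3 + 1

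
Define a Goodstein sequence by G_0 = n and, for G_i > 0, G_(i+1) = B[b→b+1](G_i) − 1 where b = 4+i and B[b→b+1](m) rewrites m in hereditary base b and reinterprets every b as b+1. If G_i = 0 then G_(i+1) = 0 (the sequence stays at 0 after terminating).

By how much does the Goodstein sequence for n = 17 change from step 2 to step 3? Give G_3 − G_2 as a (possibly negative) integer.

i=0: 17 = 4^2 + 1 (b=4); 4→5: 5^2 + 1 = 26; 26−1 = 25
i=1: 25 = 5^2 (b=5); 5→6: 6^2 = 36; 36−1 = 35
i=2: 35 = 5·6 + 5 (b=6); 6→7: 5·7 + 5 = 40; 40−1 = 39

4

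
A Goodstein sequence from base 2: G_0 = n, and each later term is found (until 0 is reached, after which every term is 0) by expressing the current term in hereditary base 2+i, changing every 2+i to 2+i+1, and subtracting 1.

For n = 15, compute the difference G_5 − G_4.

6261751

15 —HB2→ 2^(2 + 1) + 2^2 + 2 + 1 —bump→ 3^(3 + 1) + 3^3 + 3 + 1 = 112 —(−1)→ 111
111 —HB3→ 3^(3 + 1) + 3^3 + 3 —bump→ 4^(4 + 1) + 4^4 + 4 = 1284 —(−1)→ 1283
1283 —HB4→ 4^(4 + 1) + 4^4 + 3 —bump→ 5^(5 + 1) + 5^5 + 3 = 18753 —(−1)→ 18752
18752 —HB5→ 5^(5 + 1) + 5^5 + 2 —bump→ 6^(6 + 1) + 6^6 + 2 = 326594 —(−1)→ 326593
326593 —HB6→ 6^(6 + 1) + 6^6 + 1 —bump→ 7^(7 + 1) + 7^7 + 1 = 6588345 —(−1)→ 6588344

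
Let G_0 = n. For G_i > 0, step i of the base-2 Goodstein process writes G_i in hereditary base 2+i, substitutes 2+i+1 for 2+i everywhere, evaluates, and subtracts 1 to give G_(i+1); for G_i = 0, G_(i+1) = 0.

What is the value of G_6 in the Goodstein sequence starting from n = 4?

step 0: 4 = 2^2; sub 3 for 2: 3^3; = 27; G_1 = 27−1 = 26
step 1: 26 = 2·3^2 + 2·3 + 2; sub 4 for 3: 2·4^2 + 2·4 + 2; = 42; G_2 = 42−1 = 41
step 2: 41 = 2·4^2 + 2·4 + 1; sub 5 for 4: 2·5^2 + 2·5 + 1; = 61; G_3 = 61−1 = 60
step 3: 60 = 2·5^2 + 2·5; sub 6 for 5: 2·6^2 + 2·6; = 84; G_4 = 84−1 = 83
step 4: 83 = 2·6^2 + 6 + 5; sub 7 for 6: 2·7^2 + 7 + 5; = 110; G_5 = 110−1 = 109
step 5: 109 = 2·7^2 + 7 + 4; sub 8 for 7: 2·8^2 + 8 + 4; = 140; G_6 = 140−1 = 139
step 6: 139 = 2·8^2 + 8 + 3; sub 9 for 8: 2·9^2 + 9 + 3; = 174; G_7 = 174−1 = 173

139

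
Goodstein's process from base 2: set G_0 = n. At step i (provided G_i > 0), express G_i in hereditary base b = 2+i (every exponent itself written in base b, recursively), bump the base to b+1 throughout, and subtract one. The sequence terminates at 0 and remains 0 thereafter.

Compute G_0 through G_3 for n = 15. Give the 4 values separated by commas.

15, 111, 1283, 18752

15 —HB2→ 2^(2 + 1) + 2^2 + 2 + 1 —bump→ 3^(3 + 1) + 3^3 + 3 + 1 = 112 —(−1)→ 111
111 —HB3→ 3^(3 + 1) + 3^3 + 3 —bump→ 4^(4 + 1) + 4^4 + 4 = 1284 —(−1)→ 1283
1283 —HB4→ 4^(4 + 1) + 4^4 + 3 —bump→ 5^(5 + 1) + 5^5 + 3 = 18753 —(−1)→ 18752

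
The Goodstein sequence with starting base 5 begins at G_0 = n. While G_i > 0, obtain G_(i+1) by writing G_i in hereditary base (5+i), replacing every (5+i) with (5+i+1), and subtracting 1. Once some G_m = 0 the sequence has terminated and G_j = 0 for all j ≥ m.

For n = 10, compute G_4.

base 5: 10 = 2·5; at 6: 2·6 = 12; next = 11
base 6: 11 = 6 + 5; at 7: 7 + 5 = 12; next = 11
base 7: 11 = 7 + 4; at 8: 8 + 4 = 12; next = 11
base 8: 11 = 8 + 3; at 9: 9 + 3 = 12; next = 11

11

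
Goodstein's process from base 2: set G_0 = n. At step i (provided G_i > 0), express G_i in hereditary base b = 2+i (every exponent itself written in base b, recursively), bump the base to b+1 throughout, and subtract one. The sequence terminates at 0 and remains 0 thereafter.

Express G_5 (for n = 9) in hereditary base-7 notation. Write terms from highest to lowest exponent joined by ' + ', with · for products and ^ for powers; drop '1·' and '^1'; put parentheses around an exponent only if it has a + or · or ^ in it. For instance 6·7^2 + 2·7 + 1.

3·7^7 + 3·7^3 + 3·7^2 + 3·7

[0] 9 ≡ 2^(2 + 1) + 1 (base 2). Lift 3: 82. −1: 81.
[1] 81 ≡ 3^(3 + 1) (base 3). Lift 4: 1024. −1: 1023.
[2] 1023 ≡ 3·4^4 + 3·4^3 + 3·4^2 + 3·4 + 3 (base 4). Lift 5: 9843. −1: 9842.
[3] 9842 ≡ 3·5^5 + 3·5^3 + 3·5^2 + 3·5 + 2 (base 5). Lift 6: 140744. −1: 140743.
[4] 140743 ≡ 3·6^6 + 3·6^3 + 3·6^2 + 3·6 + 1 (base 6). Lift 7: 2471827. −1: 2471826.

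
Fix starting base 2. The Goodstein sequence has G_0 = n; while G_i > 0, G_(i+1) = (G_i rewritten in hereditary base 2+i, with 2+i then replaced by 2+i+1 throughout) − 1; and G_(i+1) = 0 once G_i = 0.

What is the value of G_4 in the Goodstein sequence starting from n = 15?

326593

G_0 = 15. HB_2(15) = 2^(2 + 1) + 2^2 + 2 + 1. Bump = 112. G_1 = 111.
G_1 = 111. HB_3(111) = 3^(3 + 1) + 3^3 + 3. Bump = 1284. G_2 = 1283.
G_2 = 1283. HB_4(1283) = 4^(4 + 1) + 4^4 + 3. Bump = 18753. G_3 = 18752.
G_3 = 18752. HB_5(18752) = 5^(5 + 1) + 5^5 + 2. Bump = 326594. G_4 = 326593.
G_4 = 326593. HB_6(326593) = 6^(6 + 1) + 6^6 + 1. Bump = 6588345. G_5 = 6588344.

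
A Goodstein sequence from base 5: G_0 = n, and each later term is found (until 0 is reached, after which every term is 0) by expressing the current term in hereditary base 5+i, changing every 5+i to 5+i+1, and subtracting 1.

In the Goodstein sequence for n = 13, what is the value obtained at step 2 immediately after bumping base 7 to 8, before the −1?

17

[0] 13 ≡ 2·5 + 3 (base 5). Lift 6: 15. −1: 14.
[1] 14 ≡ 2·6 + 2 (base 6). Lift 7: 16. −1: 15.
[2] 15 ≡ 2·7 + 1 (base 7). Lift 8: 17. −1: 16.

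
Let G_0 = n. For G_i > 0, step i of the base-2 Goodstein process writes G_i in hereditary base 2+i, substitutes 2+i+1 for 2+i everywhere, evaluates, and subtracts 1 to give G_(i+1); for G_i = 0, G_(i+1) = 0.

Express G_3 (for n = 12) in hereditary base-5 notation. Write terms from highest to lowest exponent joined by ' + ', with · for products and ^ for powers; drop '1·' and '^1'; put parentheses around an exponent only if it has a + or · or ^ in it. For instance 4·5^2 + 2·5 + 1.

5^(5 + 1) + 2·5^2 + 2·5

[0] 12 ≡ 2^(2 + 1) + 2^2 (base 2). Lift 3: 108. −1: 107.
[1] 107 ≡ 3^(3 + 1) + 2·3^2 + 2·3 + 2 (base 3). Lift 4: 1066. −1: 1065.
[2] 1065 ≡ 4^(4 + 1) + 2·4^2 + 2·4 + 1 (base 4). Lift 5: 15686. −1: 15685.
[3] 15685 ≡ 5^(5 + 1) + 2·5^2 + 2·5 (base 5). Lift 6: 280020. −1: 280019.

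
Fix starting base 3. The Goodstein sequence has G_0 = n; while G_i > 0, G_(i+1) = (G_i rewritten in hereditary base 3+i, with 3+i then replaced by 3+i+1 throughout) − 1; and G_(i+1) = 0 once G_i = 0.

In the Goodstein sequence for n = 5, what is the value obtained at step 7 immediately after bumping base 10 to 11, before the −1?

1

(0) 5|_3 = 3 + 2 ↦ 4 + 2|_4 = 6 ⇒ 5
(1) 5|_4 = 4 + 1 ↦ 5 + 1|_5 = 6 ⇒ 5
(2) 5|_5 = 5 ↦ 6|_6 = 6 ⇒ 5
(3) 5|_6 = 5 ↦ 5|_7 = 5 ⇒ 4
(4) 4|_7 = 4 ↦ 4|_8 = 4 ⇒ 3
(5) 3|_8 = 3 ↦ 3|_9 = 3 ⇒ 2
(6) 2|_9 = 2 ↦ 2|_10 = 2 ⇒ 1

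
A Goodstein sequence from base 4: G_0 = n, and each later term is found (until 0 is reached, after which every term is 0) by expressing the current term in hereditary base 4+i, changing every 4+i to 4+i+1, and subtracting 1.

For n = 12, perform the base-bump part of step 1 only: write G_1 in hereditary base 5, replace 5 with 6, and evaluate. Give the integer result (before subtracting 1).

G_0=12  [base 4] 3·4  →[4↦5]→  3·5 = 15  −1 ⇒ G_1=14
G_1=14  [base 5] 2·5 + 4  →[5↦6]→  2·6 + 4 = 16  −1 ⇒ G_2=15

16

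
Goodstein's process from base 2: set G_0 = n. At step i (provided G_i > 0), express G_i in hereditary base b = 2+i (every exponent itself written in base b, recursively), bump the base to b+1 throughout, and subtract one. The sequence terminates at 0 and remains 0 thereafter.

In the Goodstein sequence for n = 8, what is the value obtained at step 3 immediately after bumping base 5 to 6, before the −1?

(0) 8|_2 = 2^(2 + 1) ↦ 3^(3 + 1)|_3 = 81 ⇒ 80
(1) 80|_3 = 2·3^3 + 2·3^2 + 2·3 + 2 ↦ 2·4^4 + 2·4^2 + 2·4 + 2|_4 = 554 ⇒ 553
(2) 553|_4 = 2·4^4 + 2·4^2 + 2·4 + 1 ↦ 2·5^5 + 2·5^2 + 2·5 + 1|_5 = 6311 ⇒ 6310

93396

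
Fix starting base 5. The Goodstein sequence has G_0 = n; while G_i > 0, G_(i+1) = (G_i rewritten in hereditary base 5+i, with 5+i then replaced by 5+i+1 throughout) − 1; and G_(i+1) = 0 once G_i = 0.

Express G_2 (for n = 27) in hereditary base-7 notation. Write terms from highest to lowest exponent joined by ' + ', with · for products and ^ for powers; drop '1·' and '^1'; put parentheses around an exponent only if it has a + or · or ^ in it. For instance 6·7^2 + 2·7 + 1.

i=0: 27 = 5^2 + 2 (b=5); 5→6: 6^2 + 2 = 38; 38−1 = 37
i=1: 37 = 6^2 + 1 (b=6); 6→7: 7^2 + 1 = 50; 50−1 = 49
i=2: 49 = 7^2 (b=7); 7→8: 8^2 = 64; 64−1 = 63

7^2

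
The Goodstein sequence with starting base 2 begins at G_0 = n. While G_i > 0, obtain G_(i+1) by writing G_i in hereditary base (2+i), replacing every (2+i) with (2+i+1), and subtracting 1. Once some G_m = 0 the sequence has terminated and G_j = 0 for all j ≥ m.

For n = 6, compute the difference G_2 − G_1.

G_0=6  [base 2] 2^2 + 2  →[2↦3]→  3^3 + 3 = 30  −1 ⇒ G_1=29
G_1=29  [base 3] 3^3 + 2  →[3↦4]→  4^4 + 2 = 258  −1 ⇒ G_2=257

228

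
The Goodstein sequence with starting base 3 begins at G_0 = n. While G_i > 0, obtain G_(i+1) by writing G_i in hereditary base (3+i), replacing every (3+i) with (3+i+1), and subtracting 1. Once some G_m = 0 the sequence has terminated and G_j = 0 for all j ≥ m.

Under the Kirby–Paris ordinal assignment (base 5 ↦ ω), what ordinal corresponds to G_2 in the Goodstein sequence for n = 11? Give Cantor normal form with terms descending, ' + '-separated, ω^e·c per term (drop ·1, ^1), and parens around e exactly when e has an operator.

ω^2

(0) 11|_3 = 3^2 + 2 ↦ 4^2 + 2|_4 = 18 ⇒ 17
(1) 17|_4 = 4^2 + 1 ↦ 5^2 + 1|_5 = 26 ⇒ 25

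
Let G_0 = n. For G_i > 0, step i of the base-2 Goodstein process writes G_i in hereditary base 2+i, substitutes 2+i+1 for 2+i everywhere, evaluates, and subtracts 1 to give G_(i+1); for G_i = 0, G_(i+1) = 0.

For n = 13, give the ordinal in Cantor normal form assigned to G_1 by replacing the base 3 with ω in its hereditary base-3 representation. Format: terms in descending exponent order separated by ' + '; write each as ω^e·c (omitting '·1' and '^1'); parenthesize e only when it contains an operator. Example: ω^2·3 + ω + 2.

[0] 13 ≡ 2^(2 + 1) + 2^2 + 1 (base 2). Lift 3: 109. −1: 108.
[1] 108 ≡ 3^(3 + 1) + 3^3 (base 3). Lift 4: 1280. −1: 1279.

ω^(ω + 1) + ω^ω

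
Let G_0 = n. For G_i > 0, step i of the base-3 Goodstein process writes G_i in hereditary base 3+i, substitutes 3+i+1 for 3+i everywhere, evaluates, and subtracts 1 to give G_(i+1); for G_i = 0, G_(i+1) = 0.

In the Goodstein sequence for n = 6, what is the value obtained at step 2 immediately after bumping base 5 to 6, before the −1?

(0) 6|_3 = 2·3 ↦ 2·4|_4 = 8 ⇒ 7
(1) 7|_4 = 4 + 3 ↦ 5 + 3|_5 = 8 ⇒ 7

8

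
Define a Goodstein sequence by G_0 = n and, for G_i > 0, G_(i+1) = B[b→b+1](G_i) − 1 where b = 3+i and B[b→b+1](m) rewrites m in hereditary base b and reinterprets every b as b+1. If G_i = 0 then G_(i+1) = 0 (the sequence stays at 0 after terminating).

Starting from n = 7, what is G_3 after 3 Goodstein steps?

[0] 7 ≡ 2·3 + 1 (base 3). Lift 4: 9. −1: 8.
[1] 8 ≡ 2·4 (base 4). Lift 5: 10. −1: 9.
[2] 9 ≡ 5 + 4 (base 5). Lift 6: 10. −1: 9.

9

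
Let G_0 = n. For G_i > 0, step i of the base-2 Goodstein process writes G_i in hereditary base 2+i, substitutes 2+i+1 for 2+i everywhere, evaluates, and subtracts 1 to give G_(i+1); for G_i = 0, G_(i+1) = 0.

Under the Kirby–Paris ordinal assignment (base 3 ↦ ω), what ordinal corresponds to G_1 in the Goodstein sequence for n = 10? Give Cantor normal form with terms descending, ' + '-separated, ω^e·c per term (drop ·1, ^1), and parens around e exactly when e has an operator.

step 0: 10 = 2^(2 + 1) + 2; sub 3 for 2: 3^(3 + 1) + 3; = 84; G_1 = 84−1 = 83
step 1: 83 = 3^(3 + 1) + 2; sub 4 for 3: 4^(4 + 1) + 2; = 1026; G_2 = 1026−1 = 1025

ω^(ω + 1) + 2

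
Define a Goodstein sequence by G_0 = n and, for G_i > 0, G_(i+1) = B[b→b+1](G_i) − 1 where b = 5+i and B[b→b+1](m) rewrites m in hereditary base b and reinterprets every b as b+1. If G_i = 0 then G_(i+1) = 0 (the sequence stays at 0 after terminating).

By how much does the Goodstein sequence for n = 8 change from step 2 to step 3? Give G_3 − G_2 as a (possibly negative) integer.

0

G_0=8  [base 5] 5 + 3  →[5↦6]→  6 + 3 = 9  −1 ⇒ G_1=8
G_1=8  [base 6] 6 + 2  →[6↦7]→  7 + 2 = 9  −1 ⇒ G_2=8
G_2=8  [base 7] 7 + 1  →[7↦8]→  8 + 1 = 9  −1 ⇒ G_3=8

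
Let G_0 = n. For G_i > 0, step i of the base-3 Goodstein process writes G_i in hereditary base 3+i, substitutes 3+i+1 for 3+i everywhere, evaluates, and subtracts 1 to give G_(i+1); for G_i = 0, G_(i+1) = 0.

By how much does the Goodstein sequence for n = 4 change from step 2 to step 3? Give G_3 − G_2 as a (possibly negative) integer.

-1

[0] 4 ≡ 3 + 1 (base 3). Lift 4: 5. −1: 4.
[1] 4 ≡ 4 (base 4). Lift 5: 5. −1: 4.
[2] 4 ≡ 4 (base 5). Lift 6: 4. −1: 3.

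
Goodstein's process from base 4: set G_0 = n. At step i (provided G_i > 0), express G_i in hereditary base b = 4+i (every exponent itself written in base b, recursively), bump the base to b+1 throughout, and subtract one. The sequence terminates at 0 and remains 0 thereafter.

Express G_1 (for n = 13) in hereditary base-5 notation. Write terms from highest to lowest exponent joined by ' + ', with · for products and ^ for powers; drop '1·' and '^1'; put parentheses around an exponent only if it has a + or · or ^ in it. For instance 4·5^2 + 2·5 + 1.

3·5

i=0: 13 = 3·4 + 1 (b=4); 4→5: 3·5 + 1 = 16; 16−1 = 15
i=1: 15 = 3·5 (b=5); 5→6: 3·6 = 18; 18−1 = 17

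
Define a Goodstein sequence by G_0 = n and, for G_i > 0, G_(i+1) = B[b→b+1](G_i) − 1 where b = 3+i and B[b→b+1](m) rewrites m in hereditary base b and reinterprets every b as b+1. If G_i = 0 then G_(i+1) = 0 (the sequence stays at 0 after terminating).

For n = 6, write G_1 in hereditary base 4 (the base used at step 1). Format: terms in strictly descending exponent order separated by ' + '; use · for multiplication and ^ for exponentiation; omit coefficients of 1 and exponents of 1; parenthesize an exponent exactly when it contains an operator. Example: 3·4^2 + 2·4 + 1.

4 + 3

base 3: 6 = 2·3; at 4: 2·4 = 8; next = 7
base 4: 7 = 4 + 3; at 5: 5 + 3 = 8; next = 7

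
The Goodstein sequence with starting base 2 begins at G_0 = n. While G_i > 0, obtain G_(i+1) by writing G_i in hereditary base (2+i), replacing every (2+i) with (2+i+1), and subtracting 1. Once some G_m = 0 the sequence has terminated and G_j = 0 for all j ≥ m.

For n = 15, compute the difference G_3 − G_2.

17469

step 0: 15 = 2^(2 + 1) + 2^2 + 2 + 1; sub 3 for 2: 3^(3 + 1) + 3^3 + 3 + 1; = 112; G_1 = 112−1 = 111
step 1: 111 = 3^(3 + 1) + 3^3 + 3; sub 4 for 3: 4^(4 + 1) + 4^4 + 4; = 1284; G_2 = 1284−1 = 1283
step 2: 1283 = 4^(4 + 1) + 4^4 + 3; sub 5 for 4: 5^(5 + 1) + 5^5 + 3; = 18753; G_3 = 18753−1 = 18752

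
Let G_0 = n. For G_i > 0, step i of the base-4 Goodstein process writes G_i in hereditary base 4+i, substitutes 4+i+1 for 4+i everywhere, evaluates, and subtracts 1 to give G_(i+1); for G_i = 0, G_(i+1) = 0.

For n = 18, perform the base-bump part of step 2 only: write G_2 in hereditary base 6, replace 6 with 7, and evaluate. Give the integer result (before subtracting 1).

49

G_0=18  [base 4] 4^2 + 2  →[4↦5]→  5^2 + 2 = 27  −1 ⇒ G_1=26
G_1=26  [base 5] 5^2 + 1  →[5↦6]→  6^2 + 1 = 37  −1 ⇒ G_2=36
G_2=36  [base 6] 6^2  →[6↦7]→  7^2 = 49  −1 ⇒ G_3=48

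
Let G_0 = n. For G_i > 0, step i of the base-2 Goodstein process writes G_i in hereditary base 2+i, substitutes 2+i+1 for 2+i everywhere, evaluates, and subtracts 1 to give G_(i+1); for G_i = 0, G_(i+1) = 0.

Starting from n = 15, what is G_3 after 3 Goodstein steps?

[0] 15 ≡ 2^(2 + 1) + 2^2 + 2 + 1 (base 2). Lift 3: 112. −1: 111.
[1] 111 ≡ 3^(3 + 1) + 3^3 + 3 (base 3). Lift 4: 1284. −1: 1283.
[2] 1283 ≡ 4^(4 + 1) + 4^4 + 3 (base 4). Lift 5: 18753. −1: 18752.
[3] 18752 ≡ 5^(5 + 1) + 5^5 + 2 (base 5). Lift 6: 326594. −1: 326593.

18752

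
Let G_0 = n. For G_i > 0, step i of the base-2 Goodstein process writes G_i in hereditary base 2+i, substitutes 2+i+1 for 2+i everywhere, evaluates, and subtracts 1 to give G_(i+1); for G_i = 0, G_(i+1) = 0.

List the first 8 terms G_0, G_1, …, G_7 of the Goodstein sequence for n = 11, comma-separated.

11, 84, 1027, 15627, 279937, 5764801, 134217727, 2749609302

(0) 11|_2 = 2^(2 + 1) + 2 + 1 ↦ 3^(3 + 1) + 3 + 1|_3 = 85 ⇒ 84
(1) 84|_3 = 3^(3 + 1) + 3 ↦ 4^(4 + 1) + 4|_4 = 1028 ⇒ 1027
(2) 1027|_4 = 4^(4 + 1) + 3 ↦ 5^(5 + 1) + 3|_5 = 15628 ⇒ 15627
(3) 15627|_5 = 5^(5 + 1) + 2 ↦ 6^(6 + 1) + 2|_6 = 279938 ⇒ 279937
(4) 279937|_6 = 6^(6 + 1) + 1 ↦ 7^(7 + 1) + 1|_7 = 5764802 ⇒ 5764801
(5) 5764801|_7 = 7^(7 + 1) ↦ 8^(8 + 1)|_8 = 134217728 ⇒ 134217727
(6) 134217727|_8 = 7·8^8 + 7·8^7 + 7·8^6 + 7·8^5 + 7·8^4 + 7·8^3 + 7·8^2 + 7·8 + 7 ↦ 7·9^9 + 7·9^7 + 7·9^6 + 7·9^5 + 7·9^4 + 7·9^3 + 7·9^2 + 7·9 + 7|_9 = 2749609303 ⇒ 2749609302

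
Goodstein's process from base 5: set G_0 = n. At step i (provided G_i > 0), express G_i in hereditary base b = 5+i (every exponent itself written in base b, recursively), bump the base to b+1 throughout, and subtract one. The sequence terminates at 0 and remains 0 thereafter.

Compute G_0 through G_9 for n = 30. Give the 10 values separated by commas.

30, 41, 53, 67, 83, 101, 121, 143, 153, 163

G_0=30  [base 5] 5^2 + 5  →[5↦6]→  6^2 + 6 = 42  −1 ⇒ G_1=41
G_1=41  [base 6] 6^2 + 5  →[6↦7]→  7^2 + 5 = 54  −1 ⇒ G_2=53
G_2=53  [base 7] 7^2 + 4  →[7↦8]→  8^2 + 4 = 68  −1 ⇒ G_3=67
G_3=67  [base 8] 8^2 + 3  →[8↦9]→  9^2 + 3 = 84  −1 ⇒ G_4=83
G_4=83  [base 9] 9^2 + 2  →[9↦10]→  10^2 + 2 = 102  −1 ⇒ G_5=101
G_5=101  [base 10] 10^2 + 1  →[10↦11]→  11^2 + 1 = 122  −1 ⇒ G_6=121
G_6=121  [base 11] 11^2  →[11↦12]→  12^2 = 144  −1 ⇒ G_7=143
G_7=143  [base 12] 11·12 + 11  →[12↦13]→  11·13 + 11 = 154  −1 ⇒ G_8=153
G_8=153  [base 13] 11·13 + 10  →[13↦14]→  11·14 + 10 = 164  −1 ⇒ G_9=163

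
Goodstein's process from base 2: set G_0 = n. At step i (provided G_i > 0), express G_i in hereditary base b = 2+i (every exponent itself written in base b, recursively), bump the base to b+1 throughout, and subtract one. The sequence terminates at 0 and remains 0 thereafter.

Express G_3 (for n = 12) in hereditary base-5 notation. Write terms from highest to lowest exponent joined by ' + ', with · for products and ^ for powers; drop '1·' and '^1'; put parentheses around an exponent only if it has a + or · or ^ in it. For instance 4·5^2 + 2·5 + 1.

5^(5 + 1) + 2·5^2 + 2·5

step 0: 12 = 2^(2 + 1) + 2^2; sub 3 for 2: 3^(3 + 1) + 3^3; = 108; G_1 = 108−1 = 107
step 1: 107 = 3^(3 + 1) + 2·3^2 + 2·3 + 2; sub 4 for 3: 4^(4 + 1) + 2·4^2 + 2·4 + 2; = 1066; G_2 = 1066−1 = 1065
step 2: 1065 = 4^(4 + 1) + 2·4^2 + 2·4 + 1; sub 5 for 4: 5^(5 + 1) + 2·5^2 + 2·5 + 1; = 15686; G_3 = 15686−1 = 15685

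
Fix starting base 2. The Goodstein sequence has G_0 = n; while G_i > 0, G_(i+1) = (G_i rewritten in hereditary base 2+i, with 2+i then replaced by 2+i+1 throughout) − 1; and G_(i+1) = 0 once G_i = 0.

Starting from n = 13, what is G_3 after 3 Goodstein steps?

[0] 13 ≡ 2^(2 + 1) + 2^2 + 1 (base 2). Lift 3: 109. −1: 108.
[1] 108 ≡ 3^(3 + 1) + 3^3 (base 3). Lift 4: 1280. −1: 1279.
[2] 1279 ≡ 4^(4 + 1) + 3·4^3 + 3·4^2 + 3·4 + 3 (base 4). Lift 5: 16093. −1: 16092.

16092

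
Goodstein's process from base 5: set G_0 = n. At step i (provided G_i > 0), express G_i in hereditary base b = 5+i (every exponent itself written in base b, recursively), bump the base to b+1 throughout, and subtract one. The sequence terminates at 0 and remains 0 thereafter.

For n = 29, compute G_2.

51

29 —HB5→ 5^2 + 4 —bump→ 6^2 + 4 = 40 —(−1)→ 39
39 —HB6→ 6^2 + 3 —bump→ 7^2 + 3 = 52 —(−1)→ 51
51 —HB7→ 7^2 + 2 —bump→ 8^2 + 2 = 66 —(−1)→ 65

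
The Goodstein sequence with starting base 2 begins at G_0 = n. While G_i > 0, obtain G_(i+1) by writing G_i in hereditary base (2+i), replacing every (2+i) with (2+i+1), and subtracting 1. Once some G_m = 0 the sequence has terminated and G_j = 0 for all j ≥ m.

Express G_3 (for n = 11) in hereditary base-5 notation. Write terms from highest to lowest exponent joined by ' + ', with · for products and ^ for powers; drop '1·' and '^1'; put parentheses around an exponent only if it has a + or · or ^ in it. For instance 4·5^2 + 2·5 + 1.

5^(5 + 1) + 2

G_0 = 11. HB_2(11) = 2^(2 + 1) + 2 + 1. Bump = 85. G_1 = 84.
G_1 = 84. HB_3(84) = 3^(3 + 1) + 3. Bump = 1028. G_2 = 1027.
G_2 = 1027. HB_4(1027) = 4^(4 + 1) + 3. Bump = 15628. G_3 = 15627.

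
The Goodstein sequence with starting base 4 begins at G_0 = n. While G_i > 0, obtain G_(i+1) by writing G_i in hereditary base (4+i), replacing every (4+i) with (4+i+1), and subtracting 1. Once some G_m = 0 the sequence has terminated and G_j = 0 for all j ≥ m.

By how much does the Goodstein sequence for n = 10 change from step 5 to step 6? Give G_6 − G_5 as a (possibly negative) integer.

(0) 10|_4 = 2·4 + 2 ↦ 2·5 + 2|_5 = 12 ⇒ 11
(1) 11|_5 = 2·5 + 1 ↦ 2·6 + 1|_6 = 13 ⇒ 12
(2) 12|_6 = 2·6 ↦ 2·7|_7 = 14 ⇒ 13
(3) 13|_7 = 7 + 6 ↦ 8 + 6|_8 = 14 ⇒ 13
(4) 13|_8 = 8 + 5 ↦ 9 + 5|_9 = 14 ⇒ 13
(5) 13|_9 = 9 + 4 ↦ 10 + 4|_10 = 14 ⇒ 13

0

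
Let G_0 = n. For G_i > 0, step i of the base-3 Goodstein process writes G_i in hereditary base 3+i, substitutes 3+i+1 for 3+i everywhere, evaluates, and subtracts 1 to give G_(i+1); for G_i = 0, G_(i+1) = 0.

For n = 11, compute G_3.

35

(0) 11|_3 = 3^2 + 2 ↦ 4^2 + 2|_4 = 18 ⇒ 17
(1) 17|_4 = 4^2 + 1 ↦ 5^2 + 1|_5 = 26 ⇒ 25
(2) 25|_5 = 5^2 ↦ 6^2|_6 = 36 ⇒ 35
(3) 35|_6 = 5·6 + 5 ↦ 5·7 + 5|_7 = 40 ⇒ 39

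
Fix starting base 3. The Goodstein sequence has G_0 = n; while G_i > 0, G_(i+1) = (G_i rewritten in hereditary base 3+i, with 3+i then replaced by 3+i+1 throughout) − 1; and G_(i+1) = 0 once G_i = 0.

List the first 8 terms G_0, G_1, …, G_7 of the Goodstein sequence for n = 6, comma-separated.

6, 7, 7, 7, 7, 7, 6, 5

[0] 6 ≡ 2·3 (base 3). Lift 4: 8. −1: 7.
[1] 7 ≡ 4 + 3 (base 4). Lift 5: 8. −1: 7.
[2] 7 ≡ 5 + 2 (base 5). Lift 6: 8. −1: 7.
[3] 7 ≡ 6 + 1 (base 6). Lift 7: 8. −1: 7.
[4] 7 ≡ 7 (base 7). Lift 8: 8. −1: 7.
[5] 7 ≡ 7 (base 8). Lift 9: 7. −1: 6.
[6] 6 ≡ 6 (base 9). Lift 10: 6. −1: 5.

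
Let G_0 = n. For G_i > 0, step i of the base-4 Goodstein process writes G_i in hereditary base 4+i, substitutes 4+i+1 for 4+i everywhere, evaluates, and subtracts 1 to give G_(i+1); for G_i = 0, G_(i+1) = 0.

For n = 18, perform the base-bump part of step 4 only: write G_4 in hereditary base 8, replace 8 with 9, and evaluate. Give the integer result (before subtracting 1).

59

[0] 18 ≡ 4^2 + 2 (base 4). Lift 5: 27. −1: 26.
[1] 26 ≡ 5^2 + 1 (base 5). Lift 6: 37. −1: 36.
[2] 36 ≡ 6^2 (base 6). Lift 7: 49. −1: 48.
[3] 48 ≡ 6·7 + 6 (base 7). Lift 8: 54. −1: 53.
[4] 53 ≡ 6·8 + 5 (base 8). Lift 9: 59. −1: 58.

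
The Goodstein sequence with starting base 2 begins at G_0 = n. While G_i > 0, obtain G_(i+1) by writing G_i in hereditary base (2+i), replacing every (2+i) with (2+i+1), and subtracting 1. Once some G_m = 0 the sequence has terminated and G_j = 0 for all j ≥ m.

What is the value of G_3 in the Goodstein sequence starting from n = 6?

3125

G_0=6  [base 2] 2^2 + 2  →[2↦3]→  3^3 + 3 = 30  −1 ⇒ G_1=29
G_1=29  [base 3] 3^3 + 2  →[3↦4]→  4^4 + 2 = 258  −1 ⇒ G_2=257
G_2=257  [base 4] 4^4 + 1  →[4↦5]→  5^5 + 1 = 3126  −1 ⇒ G_3=3125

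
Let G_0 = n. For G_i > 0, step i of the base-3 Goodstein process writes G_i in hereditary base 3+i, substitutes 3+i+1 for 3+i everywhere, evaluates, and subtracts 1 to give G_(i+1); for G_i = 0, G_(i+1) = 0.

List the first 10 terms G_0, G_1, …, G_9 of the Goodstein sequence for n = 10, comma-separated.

i=0: 10 = 3^2 + 1 (b=3); 3→4: 4^2 + 1 = 17; 17−1 = 16
i=1: 16 = 4^2 (b=4); 4→5: 5^2 = 25; 25−1 = 24
i=2: 24 = 4·5 + 4 (b=5); 5→6: 4·6 + 4 = 28; 28−1 = 27
i=3: 27 = 4·6 + 3 (b=6); 6→7: 4·7 + 3 = 31; 31−1 = 30
i=4: 30 = 4·7 + 2 (b=7); 7→8: 4·8 + 2 = 34; 34−1 = 33
i=5: 33 = 4·8 + 1 (b=8); 8→9: 4·9 + 1 = 37; 37−1 = 36
i=6: 36 = 4·9 (b=9); 9→10: 4·10 = 40; 40−1 = 39
i=7: 39 = 3·10 + 9 (b=10); 10→11: 3·11 + 9 = 42; 42−1 = 41
i=8: 41 = 3·11 + 8 (b=11); 11→12: 3·12 + 8 = 44; 44−1 = 43

10, 16, 24, 27, 30, 33, 36, 39, 41, 43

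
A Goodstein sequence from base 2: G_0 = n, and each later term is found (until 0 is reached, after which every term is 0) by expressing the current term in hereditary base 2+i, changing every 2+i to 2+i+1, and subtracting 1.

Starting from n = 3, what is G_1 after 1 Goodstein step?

3

G_0 = 3. HB_2(3) = 2 + 1. Bump = 4. G_1 = 3.
G_1 = 3. HB_3(3) = 3. Bump = 4. G_2 = 3.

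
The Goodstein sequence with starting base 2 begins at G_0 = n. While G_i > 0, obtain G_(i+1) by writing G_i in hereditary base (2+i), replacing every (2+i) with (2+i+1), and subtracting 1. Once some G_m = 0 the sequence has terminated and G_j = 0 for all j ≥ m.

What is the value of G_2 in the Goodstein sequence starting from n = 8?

553

G_0 = 8. HB_2(8) = 2^(2 + 1). Bump = 81. G_1 = 80.
G_1 = 80. HB_3(80) = 2·3^3 + 2·3^2 + 2·3 + 2. Bump = 554. G_2 = 553.
G_2 = 553. HB_4(553) = 2·4^4 + 2·4^2 + 2·4 + 1. Bump = 6311. G_3 = 6310.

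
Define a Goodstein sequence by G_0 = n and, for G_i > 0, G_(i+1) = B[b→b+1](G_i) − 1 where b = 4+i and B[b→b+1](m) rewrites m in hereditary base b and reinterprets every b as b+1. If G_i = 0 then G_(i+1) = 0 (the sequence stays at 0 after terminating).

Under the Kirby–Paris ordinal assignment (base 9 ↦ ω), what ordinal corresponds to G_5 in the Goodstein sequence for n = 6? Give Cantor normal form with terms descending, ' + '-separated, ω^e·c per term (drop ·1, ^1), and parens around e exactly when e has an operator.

4

step 0: 6 = 4 + 2; sub 5 for 4: 5 + 2; = 7; G_1 = 7−1 = 6
step 1: 6 = 5 + 1; sub 6 for 5: 6 + 1; = 7; G_2 = 7−1 = 6
step 2: 6 = 6; sub 7 for 6: 7; = 7; G_3 = 7−1 = 6
step 3: 6 = 6; sub 8 for 7: 6; = 6; G_4 = 6−1 = 5
step 4: 5 = 5; sub 9 for 8: 5; = 5; G_5 = 5−1 = 4
step 5: 4 = 4; sub 10 for 9: 4; = 4; G_6 = 4−1 = 3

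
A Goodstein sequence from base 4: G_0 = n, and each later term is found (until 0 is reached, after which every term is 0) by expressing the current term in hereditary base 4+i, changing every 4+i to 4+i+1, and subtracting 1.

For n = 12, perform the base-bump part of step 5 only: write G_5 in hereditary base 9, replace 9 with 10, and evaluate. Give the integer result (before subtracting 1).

20

step 0: 12 = 3·4; sub 5 for 4: 3·5; = 15; G_1 = 15−1 = 14
step 1: 14 = 2·5 + 4; sub 6 for 5: 2·6 + 4; = 16; G_2 = 16−1 = 15
step 2: 15 = 2·6 + 3; sub 7 for 6: 2·7 + 3; = 17; G_3 = 17−1 = 16
step 3: 16 = 2·7 + 2; sub 8 for 7: 2·8 + 2; = 18; G_4 = 18−1 = 17
step 4: 17 = 2·8 + 1; sub 9 for 8: 2·9 + 1; = 19; G_5 = 19−1 = 18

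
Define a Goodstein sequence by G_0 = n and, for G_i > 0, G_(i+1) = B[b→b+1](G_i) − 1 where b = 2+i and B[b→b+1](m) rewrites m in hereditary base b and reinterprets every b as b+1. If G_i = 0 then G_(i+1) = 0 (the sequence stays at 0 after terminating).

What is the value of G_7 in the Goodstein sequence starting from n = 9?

1162263921

step 0: 9 = 2^(2 + 1) + 1; sub 3 for 2: 3^(3 + 1) + 1; = 82; G_1 = 82−1 = 81
step 1: 81 = 3^(3 + 1); sub 4 for 3: 4^(4 + 1); = 1024; G_2 = 1024−1 = 1023
step 2: 1023 = 3·4^4 + 3·4^3 + 3·4^2 + 3·4 + 3; sub 5 for 4: 3·5^5 + 3·5^3 + 3·5^2 + 3·5 + 3; = 9843; G_3 = 9843−1 = 9842
step 3: 9842 = 3·5^5 + 3·5^3 + 3·5^2 + 3·5 + 2; sub 6 for 5: 3·6^6 + 3·6^3 + 3·6^2 + 3·6 + 2; = 140744; G_4 = 140744−1 = 140743
step 4: 140743 = 3·6^6 + 3·6^3 + 3·6^2 + 3·6 + 1; sub 7 for 6: 3·7^7 + 3·7^3 + 3·7^2 + 3·7 + 1; = 2471827; G_5 = 2471827−1 = 2471826
step 5: 2471826 = 3·7^7 + 3·7^3 + 3·7^2 + 3·7; sub 8 for 7: 3·8^8 + 3·8^3 + 3·8^2 + 3·8; = 50333400; G_6 = 50333400−1 = 50333399
step 6: 50333399 = 3·8^8 + 3·8^3 + 3·8^2 + 2·8 + 7; sub 9 for 8: 3·9^9 + 3·9^3 + 3·9^2 + 2·9 + 7; = 1162263922; G_7 = 1162263922−1 = 1162263921
step 7: 1162263921 = 3·9^9 + 3·9^3 + 3·9^2 + 2·9 + 6; sub 10 for 9: 3·10^10 + 3·10^3 + 3·10^2 + 2·10 + 6; = 30000003326; G_8 = 30000003326−1 = 30000003325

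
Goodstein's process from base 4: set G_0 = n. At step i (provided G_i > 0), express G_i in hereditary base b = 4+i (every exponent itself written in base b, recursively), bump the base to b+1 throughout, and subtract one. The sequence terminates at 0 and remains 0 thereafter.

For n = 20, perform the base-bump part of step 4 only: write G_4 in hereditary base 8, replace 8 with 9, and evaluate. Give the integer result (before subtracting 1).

82

G_0 = 20. HB_4(20) = 4^2 + 4. Bump = 30. G_1 = 29.
G_1 = 29. HB_5(29) = 5^2 + 4. Bump = 40. G_2 = 39.
G_2 = 39. HB_6(39) = 6^2 + 3. Bump = 52. G_3 = 51.
G_3 = 51. HB_7(51) = 7^2 + 2. Bump = 66. G_4 = 65.
G_4 = 65. HB_8(65) = 8^2 + 1. Bump = 82. G_5 = 81.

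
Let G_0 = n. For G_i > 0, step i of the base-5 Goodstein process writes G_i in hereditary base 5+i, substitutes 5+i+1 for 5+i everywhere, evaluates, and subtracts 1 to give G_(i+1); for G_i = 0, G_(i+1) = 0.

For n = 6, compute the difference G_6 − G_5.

(0) 6|_5 = 5 + 1 ↦ 6 + 1|_6 = 7 ⇒ 6
(1) 6|_6 = 6 ↦ 7|_7 = 7 ⇒ 6
(2) 6|_7 = 6 ↦ 6|_8 = 6 ⇒ 5
(3) 5|_8 = 5 ↦ 5|_9 = 5 ⇒ 4
(4) 4|_9 = 4 ↦ 4|_10 = 4 ⇒ 3
(5) 3|_10 = 3 ↦ 3|_11 = 3 ⇒ 2

-1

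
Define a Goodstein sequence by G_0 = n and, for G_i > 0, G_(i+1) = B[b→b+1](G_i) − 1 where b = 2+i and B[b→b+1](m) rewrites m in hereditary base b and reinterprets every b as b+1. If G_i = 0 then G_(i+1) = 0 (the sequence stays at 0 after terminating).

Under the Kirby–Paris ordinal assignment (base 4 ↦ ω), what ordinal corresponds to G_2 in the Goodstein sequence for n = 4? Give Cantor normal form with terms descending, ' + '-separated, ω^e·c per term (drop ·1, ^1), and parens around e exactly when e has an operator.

(0) 4|_2 = 2^2 ↦ 3^3|_3 = 27 ⇒ 26
(1) 26|_3 = 2·3^2 + 2·3 + 2 ↦ 2·4^2 + 2·4 + 2|_4 = 42 ⇒ 41

ω^2·2 + ω·2 + 1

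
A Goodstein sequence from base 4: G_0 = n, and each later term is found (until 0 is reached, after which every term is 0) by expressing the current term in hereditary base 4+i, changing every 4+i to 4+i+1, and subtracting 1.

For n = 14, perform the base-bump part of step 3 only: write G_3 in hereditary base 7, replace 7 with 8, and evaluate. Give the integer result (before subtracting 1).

step 0: 14 = 3·4 + 2; sub 5 for 4: 3·5 + 2; = 17; G_1 = 17−1 = 16
step 1: 16 = 3·5 + 1; sub 6 for 5: 3·6 + 1; = 19; G_2 = 19−1 = 18
step 2: 18 = 3·6; sub 7 for 6: 3·7; = 21; G_3 = 21−1 = 20
step 3: 20 = 2·7 + 6; sub 8 for 7: 2·8 + 6; = 22; G_4 = 22−1 = 21

22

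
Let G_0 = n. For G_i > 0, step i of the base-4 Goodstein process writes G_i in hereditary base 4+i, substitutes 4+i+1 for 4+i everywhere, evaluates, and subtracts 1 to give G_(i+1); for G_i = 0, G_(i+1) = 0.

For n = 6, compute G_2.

6

G_0=6  [base 4] 4 + 2  →[4↦5]→  5 + 2 = 7  −1 ⇒ G_1=6
G_1=6  [base 5] 5 + 1  →[5↦6]→  6 + 1 = 7  −1 ⇒ G_2=6
G_2=6  [base 6] 6  →[6↦7]→  7 = 7  −1 ⇒ G_3=6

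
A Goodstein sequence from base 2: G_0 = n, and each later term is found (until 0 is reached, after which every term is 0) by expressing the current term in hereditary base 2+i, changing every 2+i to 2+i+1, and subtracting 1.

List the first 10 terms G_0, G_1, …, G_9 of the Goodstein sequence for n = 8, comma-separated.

8, 80, 553, 6310, 93395, 1647195, 33554571, 774841151, 20000000211, 570623341475

8 —HB2→ 2^(2 + 1) —bump→ 3^(3 + 1) = 81 —(−1)→ 80
80 —HB3→ 2·3^3 + 2·3^2 + 2·3 + 2 —bump→ 2·4^4 + 2·4^2 + 2·4 + 2 = 554 —(−1)→ 553
553 —HB4→ 2·4^4 + 2·4^2 + 2·4 + 1 —bump→ 2·5^5 + 2·5^2 + 2·5 + 1 = 6311 —(−1)→ 6310
6310 —HB5→ 2·5^5 + 2·5^2 + 2·5 —bump→ 2·6^6 + 2·6^2 + 2·6 = 93396 —(−1)→ 93395
93395 —HB6→ 2·6^6 + 2·6^2 + 6 + 5 —bump→ 2·7^7 + 2·7^2 + 7 + 5 = 1647196 —(−1)→ 1647195
1647195 —HB7→ 2·7^7 + 2·7^2 + 7 + 4 —bump→ 2·8^8 + 2·8^2 + 8 + 4 = 33554572 —(−1)→ 33554571
33554571 —HB8→ 2·8^8 + 2·8^2 + 8 + 3 —bump→ 2·9^9 + 2·9^2 + 9 + 3 = 774841152 —(−1)→ 774841151
774841151 —HB9→ 2·9^9 + 2·9^2 + 9 + 2 —bump→ 2·10^10 + 2·10^2 + 10 + 2 = 20000000212 —(−1)→ 20000000211
20000000211 —HB10→ 2·10^10 + 2·10^2 + 10 + 1 —bump→ 2·11^11 + 2·11^2 + 11 + 1 = 570623341476 —(−1)→ 570623341475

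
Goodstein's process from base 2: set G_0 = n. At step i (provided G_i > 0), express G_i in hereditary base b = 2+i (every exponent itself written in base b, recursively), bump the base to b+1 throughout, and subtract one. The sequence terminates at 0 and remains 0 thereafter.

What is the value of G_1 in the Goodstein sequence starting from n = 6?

6 —HB2→ 2^2 + 2 —bump→ 3^3 + 3 = 30 —(−1)→ 29
29 —HB3→ 3^3 + 2 —bump→ 4^4 + 2 = 258 —(−1)→ 257

29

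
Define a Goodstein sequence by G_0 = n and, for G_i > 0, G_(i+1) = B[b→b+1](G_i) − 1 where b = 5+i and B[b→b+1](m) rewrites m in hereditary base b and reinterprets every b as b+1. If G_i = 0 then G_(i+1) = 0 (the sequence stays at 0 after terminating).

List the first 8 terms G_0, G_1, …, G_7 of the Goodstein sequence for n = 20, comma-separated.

base 5: 20 = 4·5; at 6: 4·6 = 24; next = 23
base 6: 23 = 3·6 + 5; at 7: 3·7 + 5 = 26; next = 25
base 7: 25 = 3·7 + 4; at 8: 3·8 + 4 = 28; next = 27
base 8: 27 = 3·8 + 3; at 9: 3·9 + 3 = 30; next = 29
base 9: 29 = 3·9 + 2; at 10: 3·10 + 2 = 32; next = 31
base 10: 31 = 3·10 + 1; at 11: 3·11 + 1 = 34; next = 33
base 11: 33 = 3·11; at 12: 3·12 = 36; next = 35

20, 23, 25, 27, 29, 31, 33, 35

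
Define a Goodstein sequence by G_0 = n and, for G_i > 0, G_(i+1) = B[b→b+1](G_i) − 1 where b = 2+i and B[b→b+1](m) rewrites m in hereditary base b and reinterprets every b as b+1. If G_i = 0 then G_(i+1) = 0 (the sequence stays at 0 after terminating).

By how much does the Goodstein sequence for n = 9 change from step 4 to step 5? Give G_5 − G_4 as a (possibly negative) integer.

2331083

G_0=9  [base 2] 2^(2 + 1) + 1  →[2↦3]→  3^(3 + 1) + 1 = 82  −1 ⇒ G_1=81
G_1=81  [base 3] 3^(3 + 1)  →[3↦4]→  4^(4 + 1) = 1024  −1 ⇒ G_2=1023
G_2=1023  [base 4] 3·4^4 + 3·4^3 + 3·4^2 + 3·4 + 3  →[4↦5]→  3·5^5 + 3·5^3 + 3·5^2 + 3·5 + 3 = 9843  −1 ⇒ G_3=9842
G_3=9842  [base 5] 3·5^5 + 3·5^3 + 3·5^2 + 3·5 + 2  →[5↦6]→  3·6^6 + 3·6^3 + 3·6^2 + 3·6 + 2 = 140744  −1 ⇒ G_4=140743
G_4=140743  [base 6] 3·6^6 + 3·6^3 + 3·6^2 + 3·6 + 1  →[6↦7]→  3·7^7 + 3·7^3 + 3·7^2 + 3·7 + 1 = 2471827  −1 ⇒ G_5=2471826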